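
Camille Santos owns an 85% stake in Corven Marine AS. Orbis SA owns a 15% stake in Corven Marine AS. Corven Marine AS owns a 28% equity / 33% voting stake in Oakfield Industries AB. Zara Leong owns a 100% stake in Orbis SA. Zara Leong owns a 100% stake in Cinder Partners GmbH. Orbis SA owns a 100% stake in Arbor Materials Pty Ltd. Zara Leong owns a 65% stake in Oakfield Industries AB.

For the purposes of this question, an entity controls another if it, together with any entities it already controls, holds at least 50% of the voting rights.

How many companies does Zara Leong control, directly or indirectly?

4

Zara holds 100% of Orbis, so Zara controls Orbis.
Orbis holds 100% of Arbor, so Zara controls Arbor.
Zara holds 65% of Oakfield, so Zara controls Oakfield.
Zara holds 100% of Cinder, so Zara controls Cinder.
No other company's threshold is met.
Zara controls 4 companies.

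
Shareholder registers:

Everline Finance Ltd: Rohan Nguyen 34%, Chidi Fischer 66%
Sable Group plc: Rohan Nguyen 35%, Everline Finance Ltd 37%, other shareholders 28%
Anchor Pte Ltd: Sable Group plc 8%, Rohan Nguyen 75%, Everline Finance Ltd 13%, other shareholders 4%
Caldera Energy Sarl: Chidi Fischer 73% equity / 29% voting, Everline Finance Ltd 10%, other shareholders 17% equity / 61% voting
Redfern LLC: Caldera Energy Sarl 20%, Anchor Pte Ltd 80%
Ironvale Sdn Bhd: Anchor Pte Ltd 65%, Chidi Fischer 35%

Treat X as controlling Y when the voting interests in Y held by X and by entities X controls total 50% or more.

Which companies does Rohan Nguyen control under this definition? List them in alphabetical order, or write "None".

Anchor Pte Ltd, Ironvale Sdn Bhd, Redfern LLC

Rohan holds 75% of Anchor, so Rohan controls Anchor.
Anchor holds 80% of Redfern, so Rohan controls Redfern.
Anchor holds 65% of Ironvale, so Rohan controls Ironvale.
No other company's threshold is met.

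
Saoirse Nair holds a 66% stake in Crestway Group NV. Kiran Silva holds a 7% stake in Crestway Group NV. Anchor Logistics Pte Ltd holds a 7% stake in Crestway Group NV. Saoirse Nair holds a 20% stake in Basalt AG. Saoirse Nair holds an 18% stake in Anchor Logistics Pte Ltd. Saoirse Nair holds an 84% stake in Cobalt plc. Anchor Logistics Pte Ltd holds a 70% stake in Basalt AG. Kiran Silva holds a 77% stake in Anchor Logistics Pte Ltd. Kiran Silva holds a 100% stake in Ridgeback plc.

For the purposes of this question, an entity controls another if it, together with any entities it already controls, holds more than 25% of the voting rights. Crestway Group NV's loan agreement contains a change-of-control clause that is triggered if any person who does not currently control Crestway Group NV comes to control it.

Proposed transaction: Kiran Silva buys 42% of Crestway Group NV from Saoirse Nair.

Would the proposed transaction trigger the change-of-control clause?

The purchase adds only to Kiran's holdings (Saoirse's stake shrinks), so Kiran is the only person who could newly come to control Crestway.
Kiran holds 77% of Anchor, so Kiran controls Anchor.
Anchor holds 70% of Basalt, so Kiran controls Basalt.
Kiran holds 100% of Ridgeback, so Kiran controls Ridgeback.
In Crestway, Kiran's side holds only 7% + 7% = 14%, not > 25%.
So before the transaction, Kiran does not control Crestway.
After the purchase, Kiran's direct stake in Crestway rises to 7% + 42% = 49%, and Saoirse's stake falls to 24%.
Anchor and Kiran together hold 7% + 49% = 56% of Crestway, so Kiran controls Crestway.
Kiran did not control Crestway before and does after, so the clause is triggered.

Yes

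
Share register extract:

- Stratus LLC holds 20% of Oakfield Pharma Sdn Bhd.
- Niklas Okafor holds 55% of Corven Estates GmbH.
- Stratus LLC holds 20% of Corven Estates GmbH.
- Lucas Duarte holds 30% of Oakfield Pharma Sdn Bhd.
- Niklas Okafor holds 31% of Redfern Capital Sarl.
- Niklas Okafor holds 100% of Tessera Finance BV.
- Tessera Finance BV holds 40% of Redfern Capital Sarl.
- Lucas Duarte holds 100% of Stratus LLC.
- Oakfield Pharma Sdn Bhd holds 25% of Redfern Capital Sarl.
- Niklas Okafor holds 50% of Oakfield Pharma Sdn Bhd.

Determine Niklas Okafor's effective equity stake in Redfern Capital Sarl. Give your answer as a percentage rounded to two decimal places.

83.50%

Niklas reaches Redfern along 3 paths.
Via Oakfield: 50% × 25% = 12.5%.
Direct stake: 31% = 31%.
Via Tessera: 100% × 40% = 40%.
Total: 12.5% + 31% + 40% = 83.5%.
Rounded: 83.50%.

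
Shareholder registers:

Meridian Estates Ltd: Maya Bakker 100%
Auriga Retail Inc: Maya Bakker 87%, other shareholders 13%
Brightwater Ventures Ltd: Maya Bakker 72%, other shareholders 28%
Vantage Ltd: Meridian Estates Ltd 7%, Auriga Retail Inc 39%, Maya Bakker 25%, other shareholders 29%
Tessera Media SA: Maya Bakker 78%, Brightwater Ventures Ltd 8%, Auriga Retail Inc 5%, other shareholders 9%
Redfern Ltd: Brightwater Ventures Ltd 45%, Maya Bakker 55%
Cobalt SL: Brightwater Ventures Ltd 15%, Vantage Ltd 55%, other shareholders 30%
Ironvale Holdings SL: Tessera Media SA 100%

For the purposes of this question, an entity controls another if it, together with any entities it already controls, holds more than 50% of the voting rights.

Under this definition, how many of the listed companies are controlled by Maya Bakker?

8

Maya holds 100% of Meridian, so Maya controls Meridian.
Maya holds 87% of Auriga, so Maya controls Auriga.
Maya holds 72% of Brightwater, so Maya controls Brightwater.
Meridian and Auriga and Maya together hold 7% + 39% + 25% = 71% of Vantage, so Maya controls Vantage.
Maya and Brightwater and Auriga together hold 78% + 8% + 5% = 91% of Tessera, so Maya controls Tessera.
Brightwater and Maya together hold 45% + 55% = 100% of Redfern, so Maya controls Redfern.
Brightwater and Vantage together hold 15% + 55% = 70% of Cobalt, so Maya controls Cobalt.
Tessera holds 100% of Ironvale, so Maya controls Ironvale.
Maya controls 8 companies.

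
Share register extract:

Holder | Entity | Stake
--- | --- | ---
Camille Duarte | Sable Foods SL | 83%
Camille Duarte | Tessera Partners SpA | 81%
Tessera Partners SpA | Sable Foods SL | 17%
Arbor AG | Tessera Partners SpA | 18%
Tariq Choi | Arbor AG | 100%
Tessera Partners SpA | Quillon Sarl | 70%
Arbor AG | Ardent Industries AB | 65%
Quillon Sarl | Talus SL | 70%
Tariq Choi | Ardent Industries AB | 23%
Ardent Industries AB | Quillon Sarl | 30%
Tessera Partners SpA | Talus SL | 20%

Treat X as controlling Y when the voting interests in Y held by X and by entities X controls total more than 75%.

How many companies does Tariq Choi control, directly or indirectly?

2

Tariq holds 100% of Arbor, so Tariq controls Arbor.
Tariq and Arbor together hold 23% + 65% = 88% of Ardent, so Tariq controls Ardent.
No other company's threshold is met.
Tariq controls 2 companies.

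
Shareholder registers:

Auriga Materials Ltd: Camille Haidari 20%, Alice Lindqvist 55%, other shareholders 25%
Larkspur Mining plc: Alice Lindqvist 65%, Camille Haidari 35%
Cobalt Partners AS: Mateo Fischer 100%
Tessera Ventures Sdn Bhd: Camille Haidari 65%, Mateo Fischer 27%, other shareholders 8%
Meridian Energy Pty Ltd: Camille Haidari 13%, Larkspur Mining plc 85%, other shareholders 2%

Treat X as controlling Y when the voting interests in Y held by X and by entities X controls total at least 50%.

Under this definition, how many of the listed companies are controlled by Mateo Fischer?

1

Mateo holds 100% of Cobalt, so Mateo controls Cobalt.
No other company's threshold is met.
Mateo controls 1 company.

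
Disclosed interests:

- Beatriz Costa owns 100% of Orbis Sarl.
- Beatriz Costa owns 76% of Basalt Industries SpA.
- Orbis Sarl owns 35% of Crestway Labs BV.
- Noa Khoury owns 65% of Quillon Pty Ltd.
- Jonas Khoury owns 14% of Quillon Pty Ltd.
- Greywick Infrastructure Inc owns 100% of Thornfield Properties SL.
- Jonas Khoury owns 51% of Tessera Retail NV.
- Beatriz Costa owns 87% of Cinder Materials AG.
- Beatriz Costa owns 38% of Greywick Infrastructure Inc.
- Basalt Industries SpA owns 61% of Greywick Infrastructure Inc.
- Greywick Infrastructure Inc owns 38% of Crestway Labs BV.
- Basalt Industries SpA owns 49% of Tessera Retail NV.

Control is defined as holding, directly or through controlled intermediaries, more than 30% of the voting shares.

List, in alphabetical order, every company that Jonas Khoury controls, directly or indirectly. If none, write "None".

Jonas holds 51% of Tessera, so Jonas controls Tessera.
No other company's threshold is met.

Tessera Retail NV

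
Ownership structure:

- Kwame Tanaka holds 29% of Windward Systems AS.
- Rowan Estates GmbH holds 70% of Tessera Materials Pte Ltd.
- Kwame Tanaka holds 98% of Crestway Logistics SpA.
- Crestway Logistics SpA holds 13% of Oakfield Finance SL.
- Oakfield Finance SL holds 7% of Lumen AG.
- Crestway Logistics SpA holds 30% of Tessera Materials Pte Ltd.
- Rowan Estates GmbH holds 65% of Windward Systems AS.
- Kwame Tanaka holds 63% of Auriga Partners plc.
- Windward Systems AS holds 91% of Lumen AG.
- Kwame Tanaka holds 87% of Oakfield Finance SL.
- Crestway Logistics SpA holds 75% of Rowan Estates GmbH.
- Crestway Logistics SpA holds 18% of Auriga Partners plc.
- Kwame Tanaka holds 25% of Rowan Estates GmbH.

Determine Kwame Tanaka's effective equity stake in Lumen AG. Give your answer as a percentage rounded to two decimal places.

91.63%

Kwame reaches Lumen along 5 paths.
Via Crestway → Oakfield: 98% × 13% × 7% = 0.8918%.
Via Oakfield: 87% × 7% = 6.09%.
Via Windward: 29% × 91% = 26.39%.
Via Crestway → Rowan → Windward: 98% × 75% × 65% × 91% = 43.47525%.
Via Rowan → Windward: 25% × 65% × 91% = 14.7875%.
Total: 0.8918% + 6.09% + 26.39% + 43.47525% + 14.7875% = 91.63455%.
Rounded: 91.63%.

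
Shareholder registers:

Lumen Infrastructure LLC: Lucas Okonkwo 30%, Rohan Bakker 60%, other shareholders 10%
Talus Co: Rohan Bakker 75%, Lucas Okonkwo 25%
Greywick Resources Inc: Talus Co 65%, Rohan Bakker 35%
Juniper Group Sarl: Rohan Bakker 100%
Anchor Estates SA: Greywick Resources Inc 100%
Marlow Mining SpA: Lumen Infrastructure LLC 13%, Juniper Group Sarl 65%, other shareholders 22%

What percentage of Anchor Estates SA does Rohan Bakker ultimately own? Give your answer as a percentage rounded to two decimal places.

Rohan reaches Anchor along 2 paths.
Via Talus → Greywick: 75% × 65% × 100% = 48.75%.
Via Greywick: 35% × 100% = 35%.
Total: 48.75% + 35% = 83.75%.

83.75%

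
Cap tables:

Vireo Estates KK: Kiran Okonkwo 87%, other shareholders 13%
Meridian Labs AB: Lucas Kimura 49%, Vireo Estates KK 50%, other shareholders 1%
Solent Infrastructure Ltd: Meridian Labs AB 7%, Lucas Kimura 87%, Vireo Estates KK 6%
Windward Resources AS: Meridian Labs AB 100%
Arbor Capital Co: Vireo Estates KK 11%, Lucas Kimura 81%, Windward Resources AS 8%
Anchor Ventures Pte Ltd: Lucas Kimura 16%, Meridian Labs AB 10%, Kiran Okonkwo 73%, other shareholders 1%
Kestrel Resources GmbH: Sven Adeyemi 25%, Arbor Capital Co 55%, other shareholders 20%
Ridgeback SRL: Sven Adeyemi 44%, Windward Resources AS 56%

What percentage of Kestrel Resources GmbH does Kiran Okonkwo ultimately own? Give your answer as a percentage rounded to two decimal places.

7.18%

Kiran reaches Kestrel along 2 paths.
Via Vireo → Arbor: 87% × 11% × 55% = 5.2635%.
Via Vireo → Meridian → Windward → Arbor: 87% × 50% × 100% × 8% × 55% = 1.914%.
Total: 5.2635% + 1.914% = 7.1775%.
Rounded: 7.18%.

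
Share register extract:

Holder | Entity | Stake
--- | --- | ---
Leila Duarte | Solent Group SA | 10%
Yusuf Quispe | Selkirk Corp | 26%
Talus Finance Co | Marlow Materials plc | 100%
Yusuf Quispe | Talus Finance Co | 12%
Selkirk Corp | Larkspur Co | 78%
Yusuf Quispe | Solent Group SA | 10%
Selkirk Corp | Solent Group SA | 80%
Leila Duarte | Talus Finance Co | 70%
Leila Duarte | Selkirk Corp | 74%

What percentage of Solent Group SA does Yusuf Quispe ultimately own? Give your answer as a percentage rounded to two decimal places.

30.80%

Yusuf reaches Solent along 2 paths.
Direct stake: 10% = 10%.
Via Selkirk: 26% × 80% = 20.8%.
Total: 10% + 20.8% = 30.8%.
Rounded: 30.80%.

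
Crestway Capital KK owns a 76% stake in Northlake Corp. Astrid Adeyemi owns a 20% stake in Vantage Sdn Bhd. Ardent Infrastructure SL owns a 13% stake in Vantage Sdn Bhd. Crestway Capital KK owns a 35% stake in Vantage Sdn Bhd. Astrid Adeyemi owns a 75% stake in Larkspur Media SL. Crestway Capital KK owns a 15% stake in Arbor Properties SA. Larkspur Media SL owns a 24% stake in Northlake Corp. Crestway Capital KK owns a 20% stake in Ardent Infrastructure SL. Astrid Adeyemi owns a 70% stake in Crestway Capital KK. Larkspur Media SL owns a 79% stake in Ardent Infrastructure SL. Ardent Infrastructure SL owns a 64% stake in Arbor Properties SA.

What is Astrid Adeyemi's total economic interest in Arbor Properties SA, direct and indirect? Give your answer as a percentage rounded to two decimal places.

57.38%

Astrid reaches Arbor along 3 paths.
Via Crestway: 70% × 15% = 10.5%.
Via Crestway → Ardent: 70% × 20% × 64% = 8.96%.
Via Larkspur → Ardent: 75% × 79% × 64% = 37.92%.
Total: 10.5% + 8.96% + 37.92% = 57.38%.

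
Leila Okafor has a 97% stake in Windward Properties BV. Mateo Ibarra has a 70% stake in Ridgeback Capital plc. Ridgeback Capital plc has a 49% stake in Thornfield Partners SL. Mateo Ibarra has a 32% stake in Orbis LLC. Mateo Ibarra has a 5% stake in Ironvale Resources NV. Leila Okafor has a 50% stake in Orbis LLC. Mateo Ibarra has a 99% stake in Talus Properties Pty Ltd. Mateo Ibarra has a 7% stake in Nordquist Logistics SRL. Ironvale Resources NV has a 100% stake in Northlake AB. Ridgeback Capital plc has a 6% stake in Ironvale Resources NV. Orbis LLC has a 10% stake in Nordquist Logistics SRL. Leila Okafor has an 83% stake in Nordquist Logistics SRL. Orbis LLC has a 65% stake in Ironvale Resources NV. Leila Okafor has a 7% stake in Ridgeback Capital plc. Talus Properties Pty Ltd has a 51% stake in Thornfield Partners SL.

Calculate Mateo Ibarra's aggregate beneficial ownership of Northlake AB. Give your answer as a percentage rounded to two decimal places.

30.00%

Mateo reaches Northlake along 3 paths.
Via Ironvale: 5% × 100% = 5%.
Via Ridgeback → Ironvale: 70% × 6% × 100% = 4.2%.
Via Orbis → Ironvale: 32% × 65% × 100% = 20.8%.
Total: 5% + 4.2% + 20.8% = 30%.
Rounded: 30.00%.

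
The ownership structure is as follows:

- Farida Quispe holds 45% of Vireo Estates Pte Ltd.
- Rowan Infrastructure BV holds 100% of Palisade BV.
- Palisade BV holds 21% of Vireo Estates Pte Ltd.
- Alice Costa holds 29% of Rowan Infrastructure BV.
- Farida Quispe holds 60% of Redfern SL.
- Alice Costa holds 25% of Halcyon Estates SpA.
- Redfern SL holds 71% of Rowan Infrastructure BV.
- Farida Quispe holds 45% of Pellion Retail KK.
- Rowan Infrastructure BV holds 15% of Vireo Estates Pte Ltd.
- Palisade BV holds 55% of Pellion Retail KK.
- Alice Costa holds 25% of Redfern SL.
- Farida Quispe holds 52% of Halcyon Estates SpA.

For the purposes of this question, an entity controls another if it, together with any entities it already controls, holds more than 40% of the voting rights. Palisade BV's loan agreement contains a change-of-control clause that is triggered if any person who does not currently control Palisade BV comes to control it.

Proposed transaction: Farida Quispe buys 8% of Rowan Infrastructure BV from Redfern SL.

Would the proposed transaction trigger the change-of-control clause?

No

The purchase adds only to Farida's holdings (Redfern's stake shrinks), so Farida is the only person who could newly come to control Palisade.
Farida holds 60% of Redfern, so Farida controls Redfern.
Redfern holds 71% of Rowan, so Farida controls Rowan.
Rowan holds 100% of Palisade, so Farida controls Palisade.
So Farida already controls Palisade before the transaction.
After the purchase, Farida holds 8% of Rowan directly, and Redfern's stake falls to 63%.
Farida controlled Palisade already, so this is not a new person acquiring control; every other person's position is unchanged or reduced.
No new person acquires control, so the clause is not triggered.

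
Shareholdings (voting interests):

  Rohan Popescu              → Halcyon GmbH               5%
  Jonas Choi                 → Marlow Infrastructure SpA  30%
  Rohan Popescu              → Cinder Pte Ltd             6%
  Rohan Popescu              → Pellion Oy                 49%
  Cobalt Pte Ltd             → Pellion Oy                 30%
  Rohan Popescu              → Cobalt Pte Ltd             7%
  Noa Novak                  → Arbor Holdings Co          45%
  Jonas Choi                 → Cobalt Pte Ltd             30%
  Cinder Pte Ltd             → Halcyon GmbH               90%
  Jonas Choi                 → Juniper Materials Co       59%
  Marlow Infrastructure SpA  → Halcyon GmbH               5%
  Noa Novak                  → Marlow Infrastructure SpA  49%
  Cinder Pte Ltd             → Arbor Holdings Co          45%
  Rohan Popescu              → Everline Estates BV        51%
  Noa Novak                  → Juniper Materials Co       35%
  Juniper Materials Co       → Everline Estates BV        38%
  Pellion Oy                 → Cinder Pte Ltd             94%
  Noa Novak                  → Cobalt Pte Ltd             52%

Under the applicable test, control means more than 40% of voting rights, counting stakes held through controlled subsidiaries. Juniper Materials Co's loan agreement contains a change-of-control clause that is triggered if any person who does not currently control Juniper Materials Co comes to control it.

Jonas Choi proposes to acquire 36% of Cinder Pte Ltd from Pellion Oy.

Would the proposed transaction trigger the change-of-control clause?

The purchase adds only to Jonas's holdings (Pellion's stake shrinks), so Jonas is the only person who could newly come to control Juniper.
Jonas holds 59% of Juniper, so Jonas controls Juniper.
So Jonas already controls Juniper before the transaction.
After the purchase, Jonas holds 36% of Cinder directly, and Pellion's stake falls to 58%.
Jonas controlled Juniper already, so this is not a new person acquiring control; every other person's position is unchanged or reduced.
No new person acquires control, so the clause is not triggered.

No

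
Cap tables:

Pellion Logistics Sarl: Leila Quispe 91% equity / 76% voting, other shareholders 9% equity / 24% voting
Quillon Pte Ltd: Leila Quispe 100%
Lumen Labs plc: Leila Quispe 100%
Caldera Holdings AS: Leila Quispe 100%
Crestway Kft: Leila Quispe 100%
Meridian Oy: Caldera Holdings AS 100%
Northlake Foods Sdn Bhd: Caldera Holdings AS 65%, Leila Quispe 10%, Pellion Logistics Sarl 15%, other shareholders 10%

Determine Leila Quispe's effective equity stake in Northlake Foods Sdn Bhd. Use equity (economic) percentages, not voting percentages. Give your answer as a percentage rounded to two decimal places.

Leila reaches Northlake along 3 paths.
Via Caldera: 100% × 65% = 65%.
Direct stake: 10% = 10%.
Via Pellion: 91% × 15% = 13.65%.
Total: 65% + 10% + 13.65% = 88.65%.

88.65%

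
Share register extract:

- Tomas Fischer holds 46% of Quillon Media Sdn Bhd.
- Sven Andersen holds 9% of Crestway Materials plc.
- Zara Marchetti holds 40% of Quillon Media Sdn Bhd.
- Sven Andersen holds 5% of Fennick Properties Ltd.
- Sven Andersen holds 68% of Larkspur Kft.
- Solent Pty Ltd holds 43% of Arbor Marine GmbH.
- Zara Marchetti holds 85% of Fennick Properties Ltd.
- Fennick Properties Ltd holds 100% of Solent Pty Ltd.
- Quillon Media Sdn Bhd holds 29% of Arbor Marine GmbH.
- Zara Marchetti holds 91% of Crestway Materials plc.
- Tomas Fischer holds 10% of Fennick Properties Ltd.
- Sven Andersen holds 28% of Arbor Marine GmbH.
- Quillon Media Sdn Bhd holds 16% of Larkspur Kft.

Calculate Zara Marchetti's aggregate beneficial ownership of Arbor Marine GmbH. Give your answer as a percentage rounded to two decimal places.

Zara reaches Arbor along 2 paths.
Via Fennick → Solent: 85% × 100% × 43% = 36.55%.
Via Quillon: 40% × 29% = 11.6%.
Total: 36.55% + 11.6% = 48.15%.

48.15%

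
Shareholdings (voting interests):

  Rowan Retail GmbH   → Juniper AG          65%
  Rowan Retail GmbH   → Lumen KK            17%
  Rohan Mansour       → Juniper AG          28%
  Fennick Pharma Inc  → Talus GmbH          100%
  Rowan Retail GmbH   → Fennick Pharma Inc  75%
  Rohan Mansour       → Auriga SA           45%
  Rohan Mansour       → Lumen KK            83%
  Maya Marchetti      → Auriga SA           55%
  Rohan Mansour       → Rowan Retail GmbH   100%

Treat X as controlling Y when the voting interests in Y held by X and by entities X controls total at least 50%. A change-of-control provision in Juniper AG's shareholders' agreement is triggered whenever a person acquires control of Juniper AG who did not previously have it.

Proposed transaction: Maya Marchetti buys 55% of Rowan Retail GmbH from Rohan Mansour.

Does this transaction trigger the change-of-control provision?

Yes

The purchase adds only to Maya's holdings (Rohan's stake shrinks), so Maya is the only person who could newly come to control Juniper.
Maya holds 55% of Auriga, so Maya controls Auriga.
Neither Maya nor any entity Maya controls holds any voting interest in Juniper.
So before the transaction, Maya does not control Juniper.
After the purchase, Maya holds 55% of Rowan directly, and Rohan's stake falls to 45%.
Maya holds 55% of Rowan, so Maya controls Rowan.
Rowan holds 65% of Juniper, so Maya controls Juniper.
Maya did not control Juniper before and does after, so the clause is triggered.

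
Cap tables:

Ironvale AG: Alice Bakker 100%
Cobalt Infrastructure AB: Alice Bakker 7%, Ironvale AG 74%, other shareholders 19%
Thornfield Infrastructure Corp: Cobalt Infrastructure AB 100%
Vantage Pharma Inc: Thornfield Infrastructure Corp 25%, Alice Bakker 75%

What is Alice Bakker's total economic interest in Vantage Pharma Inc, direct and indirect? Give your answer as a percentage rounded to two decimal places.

Alice reaches Vantage along 3 paths.
Via Cobalt → Thornfield: 7% × 100% × 25% = 1.75%.
Via Ironvale → Cobalt → Thornfield: 100% × 74% × 100% × 25% = 18.5%.
Direct stake: 75% = 75%.
Total: 1.75% + 18.5% + 75% = 95.25%.

95.25%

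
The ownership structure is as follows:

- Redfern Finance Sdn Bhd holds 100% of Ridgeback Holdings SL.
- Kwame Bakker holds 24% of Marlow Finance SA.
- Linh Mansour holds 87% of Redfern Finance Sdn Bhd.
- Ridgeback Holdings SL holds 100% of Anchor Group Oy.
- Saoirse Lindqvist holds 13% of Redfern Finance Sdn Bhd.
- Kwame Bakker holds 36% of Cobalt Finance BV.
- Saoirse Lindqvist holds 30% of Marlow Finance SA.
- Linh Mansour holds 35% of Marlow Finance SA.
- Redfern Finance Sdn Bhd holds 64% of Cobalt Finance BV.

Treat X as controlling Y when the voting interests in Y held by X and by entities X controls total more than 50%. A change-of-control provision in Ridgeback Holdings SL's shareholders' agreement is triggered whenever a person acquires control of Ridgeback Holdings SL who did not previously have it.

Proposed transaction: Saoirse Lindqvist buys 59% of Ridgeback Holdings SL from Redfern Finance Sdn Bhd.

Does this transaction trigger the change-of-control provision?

The purchase adds only to Saoirse's holdings (Redfern's stake shrinks), so Saoirse is the only person who could newly come to control Ridgeback.
Saoirse's largest direct stake is 30% in Marlow, which does not meet the threshold, so Saoirse controls no company.
Neither Saoirse nor any entity Saoirse controls holds any voting interest in Ridgeback.
So before the transaction, Saoirse does not control Ridgeback.
After the purchase, Saoirse holds 59% of Ridgeback directly, and Redfern's stake falls to 41%.
Saoirse holds 59% of Ridgeback, so Saoirse controls Ridgeback.
Saoirse did not control Ridgeback before and does after, so the clause is triggered.

Yes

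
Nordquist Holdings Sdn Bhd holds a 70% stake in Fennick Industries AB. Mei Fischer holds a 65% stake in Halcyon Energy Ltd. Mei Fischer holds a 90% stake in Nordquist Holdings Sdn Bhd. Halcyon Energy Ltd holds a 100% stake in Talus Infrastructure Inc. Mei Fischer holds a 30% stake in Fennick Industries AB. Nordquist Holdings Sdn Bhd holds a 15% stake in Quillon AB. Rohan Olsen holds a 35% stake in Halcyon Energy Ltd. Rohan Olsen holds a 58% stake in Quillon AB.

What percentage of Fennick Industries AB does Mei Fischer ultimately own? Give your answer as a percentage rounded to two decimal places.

Mei reaches Fennick along 2 paths.
Direct stake: 30% = 30%.
Via Nordquist: 90% × 70% = 63%.
Total: 30% + 63% = 93%.
Rounded: 93.00%.

93.00%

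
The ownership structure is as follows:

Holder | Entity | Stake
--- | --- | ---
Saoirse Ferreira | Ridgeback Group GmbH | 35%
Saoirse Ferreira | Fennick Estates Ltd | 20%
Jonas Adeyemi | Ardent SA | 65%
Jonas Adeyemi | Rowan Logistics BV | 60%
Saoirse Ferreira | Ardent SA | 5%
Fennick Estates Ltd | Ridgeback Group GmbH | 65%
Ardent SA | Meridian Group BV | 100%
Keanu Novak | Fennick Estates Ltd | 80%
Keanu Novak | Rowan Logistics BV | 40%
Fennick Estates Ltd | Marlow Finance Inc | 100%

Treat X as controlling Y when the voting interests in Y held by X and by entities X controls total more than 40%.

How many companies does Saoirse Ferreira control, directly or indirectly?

Saoirse's largest direct stake is 35% in Ridgeback, which does not meet the threshold.
Saoirse controls 0 companies.

0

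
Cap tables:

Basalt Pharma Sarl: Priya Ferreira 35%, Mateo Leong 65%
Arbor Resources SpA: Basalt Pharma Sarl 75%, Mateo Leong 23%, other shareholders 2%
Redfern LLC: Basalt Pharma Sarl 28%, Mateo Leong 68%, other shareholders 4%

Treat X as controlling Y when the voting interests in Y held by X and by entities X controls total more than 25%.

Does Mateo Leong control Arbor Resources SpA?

Yes

Mateo holds 65% of Basalt, so Mateo controls Basalt.
Basalt and Mateo together hold 75% + 23% = 98% of Arbor, so Mateo controls Arbor.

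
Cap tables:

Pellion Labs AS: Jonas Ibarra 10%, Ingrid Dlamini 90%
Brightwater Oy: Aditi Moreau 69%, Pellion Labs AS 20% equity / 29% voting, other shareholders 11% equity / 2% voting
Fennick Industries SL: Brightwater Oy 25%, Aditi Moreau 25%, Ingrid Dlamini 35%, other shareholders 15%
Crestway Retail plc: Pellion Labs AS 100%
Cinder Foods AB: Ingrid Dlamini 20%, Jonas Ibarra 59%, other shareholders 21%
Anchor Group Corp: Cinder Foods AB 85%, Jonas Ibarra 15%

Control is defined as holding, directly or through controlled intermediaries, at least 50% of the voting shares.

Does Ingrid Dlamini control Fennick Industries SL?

Ingrid holds 90% of Pellion, so Ingrid controls Pellion.
Pellion holds 100% of Crestway, so Ingrid controls Crestway.
In Fennick, Ingrid's side holds only 35%, not ≥ 50%.
So Ingrid does not control Fennick.

No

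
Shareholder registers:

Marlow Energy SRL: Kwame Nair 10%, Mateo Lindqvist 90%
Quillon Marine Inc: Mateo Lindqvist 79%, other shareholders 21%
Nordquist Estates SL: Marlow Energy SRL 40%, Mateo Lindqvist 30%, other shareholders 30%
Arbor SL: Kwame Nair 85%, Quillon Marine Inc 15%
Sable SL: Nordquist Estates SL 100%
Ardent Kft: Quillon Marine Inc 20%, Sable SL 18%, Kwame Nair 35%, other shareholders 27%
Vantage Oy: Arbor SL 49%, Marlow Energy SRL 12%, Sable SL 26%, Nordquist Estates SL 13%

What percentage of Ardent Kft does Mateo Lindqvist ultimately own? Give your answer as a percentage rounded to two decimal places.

Mateo reaches Ardent along 3 paths.
Via Quillon: 79% × 20% = 15.8%.
Via Marlow → Nordquist → Sable: 90% × 40% × 100% × 18% = 6.48%.
Via Nordquist → Sable: 30% × 100% × 18% = 5.4%.
Total: 15.8% + 6.48% + 5.4% = 27.68%.

27.68%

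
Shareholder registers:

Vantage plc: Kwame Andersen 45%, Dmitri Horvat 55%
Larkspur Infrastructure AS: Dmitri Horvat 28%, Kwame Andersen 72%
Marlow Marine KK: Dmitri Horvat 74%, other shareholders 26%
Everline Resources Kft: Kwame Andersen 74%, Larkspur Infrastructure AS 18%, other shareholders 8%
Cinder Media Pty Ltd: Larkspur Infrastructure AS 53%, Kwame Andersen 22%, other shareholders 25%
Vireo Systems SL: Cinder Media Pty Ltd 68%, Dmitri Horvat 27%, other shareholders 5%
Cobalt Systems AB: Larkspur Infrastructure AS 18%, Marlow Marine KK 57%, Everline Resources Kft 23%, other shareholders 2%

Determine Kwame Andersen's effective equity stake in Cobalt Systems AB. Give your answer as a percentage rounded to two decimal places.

Kwame reaches Cobalt along 3 paths.
Via Larkspur: 72% × 18% = 12.96%.
Via Everline: 74% × 23% = 17.02%.
Via Larkspur → Everline: 72% × 18% × 23% = 2.9808%.
Total: 12.96% + 17.02% + 2.9808% = 32.9608%.
Rounded: 32.96%.

32.96%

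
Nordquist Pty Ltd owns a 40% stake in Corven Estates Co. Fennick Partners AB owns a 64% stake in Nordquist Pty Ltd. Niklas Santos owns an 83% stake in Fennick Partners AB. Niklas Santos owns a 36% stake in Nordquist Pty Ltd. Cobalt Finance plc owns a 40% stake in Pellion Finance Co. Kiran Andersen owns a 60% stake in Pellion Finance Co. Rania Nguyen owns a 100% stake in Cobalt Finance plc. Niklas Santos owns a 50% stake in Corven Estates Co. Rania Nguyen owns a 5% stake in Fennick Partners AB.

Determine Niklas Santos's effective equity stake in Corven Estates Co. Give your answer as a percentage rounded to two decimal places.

Niklas reaches Corven along 3 paths.
Direct stake: 50% = 50%.
Via Nordquist: 36% × 40% = 14.4%.
Via Fennick → Nordquist: 83% × 64% × 40% = 21.248%.
Total: 50% + 14.4% + 21.248% = 85.648%.
Rounded: 85.65%.

85.65%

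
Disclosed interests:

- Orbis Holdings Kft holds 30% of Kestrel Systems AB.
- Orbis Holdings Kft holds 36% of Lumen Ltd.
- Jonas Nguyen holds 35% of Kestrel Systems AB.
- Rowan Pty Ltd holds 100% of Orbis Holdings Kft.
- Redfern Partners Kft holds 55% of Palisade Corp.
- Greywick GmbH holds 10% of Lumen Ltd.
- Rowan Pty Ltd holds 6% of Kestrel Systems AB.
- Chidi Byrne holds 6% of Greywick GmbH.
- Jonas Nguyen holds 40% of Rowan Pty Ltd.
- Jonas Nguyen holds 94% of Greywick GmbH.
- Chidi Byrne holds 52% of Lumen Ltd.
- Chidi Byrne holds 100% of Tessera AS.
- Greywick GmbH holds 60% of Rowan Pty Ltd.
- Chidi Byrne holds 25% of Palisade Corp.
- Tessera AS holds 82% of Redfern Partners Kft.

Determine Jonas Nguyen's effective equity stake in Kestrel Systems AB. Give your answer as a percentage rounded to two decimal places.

Jonas reaches Kestrel along 5 paths.
Via Rowan: 40% × 6% = 2.4%.
Via Greywick → Rowan: 94% × 60% × 6% = 3.384%.
Via Rowan → Orbis: 40% × 100% × 30% = 12%.
Via Greywick → Rowan → Orbis: 94% × 60% × 100% × 30% = 16.92%.
Direct stake: 35% = 35%.
Total: 2.4% + 3.384% + 12% + 16.92% + 35% = 69.704%.
Rounded: 69.70%.

69.70%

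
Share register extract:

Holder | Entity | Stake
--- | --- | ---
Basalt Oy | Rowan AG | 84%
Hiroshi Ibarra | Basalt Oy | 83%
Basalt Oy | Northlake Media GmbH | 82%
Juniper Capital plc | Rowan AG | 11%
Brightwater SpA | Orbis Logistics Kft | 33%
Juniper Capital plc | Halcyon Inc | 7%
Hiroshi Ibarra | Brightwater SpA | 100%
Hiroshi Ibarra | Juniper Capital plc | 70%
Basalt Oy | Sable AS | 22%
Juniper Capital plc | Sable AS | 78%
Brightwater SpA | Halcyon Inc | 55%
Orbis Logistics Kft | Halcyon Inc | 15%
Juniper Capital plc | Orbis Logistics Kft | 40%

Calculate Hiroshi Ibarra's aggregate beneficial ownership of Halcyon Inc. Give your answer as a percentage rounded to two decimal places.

69.05%

Hiroshi reaches Halcyon along 4 paths.
Via Juniper → Orbis: 70% × 40% × 15% = 4.2%.
Via Brightwater → Orbis: 100% × 33% × 15% = 4.95%.
Via Juniper: 70% × 7% = 4.9%.
Via Brightwater: 100% × 55% = 55%.
Total: 4.2% + 4.95% + 4.9% + 55% = 69.05%.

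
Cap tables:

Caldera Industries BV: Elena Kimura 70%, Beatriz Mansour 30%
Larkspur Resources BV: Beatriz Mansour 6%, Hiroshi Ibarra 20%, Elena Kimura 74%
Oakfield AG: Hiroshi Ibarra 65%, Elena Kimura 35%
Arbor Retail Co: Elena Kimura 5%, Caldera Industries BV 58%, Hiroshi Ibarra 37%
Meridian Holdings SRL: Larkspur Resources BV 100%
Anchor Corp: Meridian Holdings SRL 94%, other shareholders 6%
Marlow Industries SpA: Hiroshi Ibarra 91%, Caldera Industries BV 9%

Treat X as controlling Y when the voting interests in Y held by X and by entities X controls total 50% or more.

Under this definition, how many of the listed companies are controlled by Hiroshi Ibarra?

Hiroshi holds 65% of Oakfield, so Hiroshi controls Oakfield.
Hiroshi holds 91% of Marlow, so Hiroshi controls Marlow.
No other company's threshold is met.
Hiroshi controls 2 companies.

2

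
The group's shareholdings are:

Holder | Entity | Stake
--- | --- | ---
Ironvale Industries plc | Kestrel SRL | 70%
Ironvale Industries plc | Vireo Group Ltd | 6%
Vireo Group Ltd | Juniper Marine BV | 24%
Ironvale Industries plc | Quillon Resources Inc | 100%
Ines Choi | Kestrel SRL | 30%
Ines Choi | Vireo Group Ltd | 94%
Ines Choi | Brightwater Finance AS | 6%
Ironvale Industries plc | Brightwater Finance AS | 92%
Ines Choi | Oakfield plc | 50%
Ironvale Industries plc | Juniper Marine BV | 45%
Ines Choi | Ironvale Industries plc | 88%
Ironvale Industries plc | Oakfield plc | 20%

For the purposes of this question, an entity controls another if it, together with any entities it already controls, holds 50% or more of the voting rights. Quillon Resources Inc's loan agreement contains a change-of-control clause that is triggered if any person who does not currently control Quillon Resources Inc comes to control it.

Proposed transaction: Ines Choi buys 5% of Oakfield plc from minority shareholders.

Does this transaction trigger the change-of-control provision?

The purchase changes only Ines's holdings, so Ines is the only person who could newly come to control Quillon.
Ines holds 88% of Ironvale, so Ines controls Ironvale.
Ironvale holds 100% of Quillon, so Ines controls Quillon.
So Ines already controls Quillon before the transaction.
After the purchase, Ines's direct stake in Oakfield rises to 50% + 5% = 55%.
Ines controlled Quillon already, so this is not a new person acquiring control; every other person's position is unchanged or reduced.
No new person acquires control, so the clause is not triggered.

No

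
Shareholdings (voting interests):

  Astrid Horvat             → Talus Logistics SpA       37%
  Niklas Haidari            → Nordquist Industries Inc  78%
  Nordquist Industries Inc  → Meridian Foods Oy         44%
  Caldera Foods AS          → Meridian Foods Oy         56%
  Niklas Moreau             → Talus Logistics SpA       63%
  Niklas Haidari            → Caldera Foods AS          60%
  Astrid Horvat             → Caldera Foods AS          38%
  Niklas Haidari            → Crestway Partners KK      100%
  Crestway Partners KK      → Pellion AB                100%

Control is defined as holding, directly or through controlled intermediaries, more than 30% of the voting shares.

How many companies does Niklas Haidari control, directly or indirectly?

Niklas Haidari holds 78% of Nordquist, so Niklas Haidari controls Nordquist.
Niklas Haidari holds 60% of Caldera, so Niklas Haidari controls Caldera.
Niklas Haidari holds 100% of Crestway, so Niklas Haidari controls Crestway.
Nordquist and Caldera together hold 44% + 56% = 100% of Meridian, so Niklas Haidari controls Meridian.
Crestway holds 100% of Pellion, so Niklas Haidari controls Pellion.
No other company's threshold is met.
Niklas Haidari controls 5 companies.

5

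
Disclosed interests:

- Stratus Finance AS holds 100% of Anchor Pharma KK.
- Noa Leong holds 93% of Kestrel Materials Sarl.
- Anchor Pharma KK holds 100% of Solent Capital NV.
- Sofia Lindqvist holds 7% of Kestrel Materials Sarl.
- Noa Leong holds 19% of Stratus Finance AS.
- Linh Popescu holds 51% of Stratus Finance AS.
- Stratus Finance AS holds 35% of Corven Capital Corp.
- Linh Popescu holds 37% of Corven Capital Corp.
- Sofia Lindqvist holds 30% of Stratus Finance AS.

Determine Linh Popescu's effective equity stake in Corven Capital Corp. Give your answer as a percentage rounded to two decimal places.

54.85%

Linh reaches Corven along 2 paths.
Via Stratus: 51% × 35% = 17.85%.
Direct stake: 37% = 37%.
Total: 17.85% + 37% = 54.85%.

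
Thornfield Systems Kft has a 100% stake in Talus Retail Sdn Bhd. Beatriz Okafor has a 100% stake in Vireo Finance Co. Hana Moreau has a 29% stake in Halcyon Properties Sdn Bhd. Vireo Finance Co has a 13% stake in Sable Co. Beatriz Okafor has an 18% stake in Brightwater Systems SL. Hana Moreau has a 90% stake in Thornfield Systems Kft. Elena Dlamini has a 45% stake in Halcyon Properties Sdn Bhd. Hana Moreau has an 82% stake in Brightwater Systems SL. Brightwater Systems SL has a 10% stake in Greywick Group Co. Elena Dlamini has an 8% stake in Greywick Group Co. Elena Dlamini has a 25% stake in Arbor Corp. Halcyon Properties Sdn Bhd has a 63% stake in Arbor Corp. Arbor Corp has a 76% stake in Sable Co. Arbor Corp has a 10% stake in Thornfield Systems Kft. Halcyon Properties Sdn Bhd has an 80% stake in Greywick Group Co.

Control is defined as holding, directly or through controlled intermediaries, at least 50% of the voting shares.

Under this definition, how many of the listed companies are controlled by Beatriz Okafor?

Beatriz holds 100% of Vireo, so Beatriz controls Vireo.
No other company's threshold is met.
Beatriz controls 1 company.

1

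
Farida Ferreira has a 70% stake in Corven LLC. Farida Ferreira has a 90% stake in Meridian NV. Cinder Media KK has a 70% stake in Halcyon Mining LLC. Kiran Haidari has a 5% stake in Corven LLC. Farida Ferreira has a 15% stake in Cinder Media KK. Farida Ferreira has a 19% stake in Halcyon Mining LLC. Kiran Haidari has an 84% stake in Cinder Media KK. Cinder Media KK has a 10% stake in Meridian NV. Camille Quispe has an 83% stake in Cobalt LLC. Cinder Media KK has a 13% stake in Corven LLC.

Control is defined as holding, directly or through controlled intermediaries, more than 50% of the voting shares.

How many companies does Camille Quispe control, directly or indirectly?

1

Camille holds 83% of Cobalt, so Camille controls Cobalt.
No other company's threshold is met.
Camille controls 1 company.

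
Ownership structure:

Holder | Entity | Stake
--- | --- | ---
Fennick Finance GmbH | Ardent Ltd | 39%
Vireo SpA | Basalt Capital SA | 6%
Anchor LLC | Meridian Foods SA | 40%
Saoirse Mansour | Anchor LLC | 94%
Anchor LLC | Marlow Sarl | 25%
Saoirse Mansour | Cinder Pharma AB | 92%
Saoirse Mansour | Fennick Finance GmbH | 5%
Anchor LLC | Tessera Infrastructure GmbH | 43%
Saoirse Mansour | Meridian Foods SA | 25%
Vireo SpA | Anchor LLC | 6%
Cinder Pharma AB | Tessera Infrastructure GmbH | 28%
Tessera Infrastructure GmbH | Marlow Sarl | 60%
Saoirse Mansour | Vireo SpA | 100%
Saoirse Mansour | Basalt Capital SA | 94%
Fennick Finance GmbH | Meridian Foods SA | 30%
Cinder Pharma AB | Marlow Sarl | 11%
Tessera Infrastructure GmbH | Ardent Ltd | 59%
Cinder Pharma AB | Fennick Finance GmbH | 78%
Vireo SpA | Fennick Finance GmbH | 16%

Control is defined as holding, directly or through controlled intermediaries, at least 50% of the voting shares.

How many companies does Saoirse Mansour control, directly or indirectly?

Saoirse holds 100% of Vireo, so Saoirse controls Vireo.
Saoirse holds 92% of Cinder, so Saoirse controls Cinder.
Saoirse and Cinder and Vireo together hold 5% + 78% + 16% = 99% of Fennick, so Saoirse controls Fennick.
Vireo and Saoirse together hold 6% + 94% = 100% of Anchor, so Saoirse controls Anchor.
Anchor and Cinder together hold 43% + 28% = 71% of Tessera, so Saoirse controls Tessera.
Saoirse and Vireo together hold 94% + 6% = 100% of Basalt, so Saoirse controls Basalt.
Anchor and Tessera and Cinder together hold 25% + 60% + 11% = 96% of Marlow, so Saoirse controls Marlow.
Fennick and Tessera together hold 39% + 59% = 98% of Ardent, so Saoirse controls Ardent.
Anchor and Fennick and Saoirse together hold 40% + 30% + 25% = 95% of Meridian, so Saoirse controls Meridian.
Saoirse controls 9 companies.

9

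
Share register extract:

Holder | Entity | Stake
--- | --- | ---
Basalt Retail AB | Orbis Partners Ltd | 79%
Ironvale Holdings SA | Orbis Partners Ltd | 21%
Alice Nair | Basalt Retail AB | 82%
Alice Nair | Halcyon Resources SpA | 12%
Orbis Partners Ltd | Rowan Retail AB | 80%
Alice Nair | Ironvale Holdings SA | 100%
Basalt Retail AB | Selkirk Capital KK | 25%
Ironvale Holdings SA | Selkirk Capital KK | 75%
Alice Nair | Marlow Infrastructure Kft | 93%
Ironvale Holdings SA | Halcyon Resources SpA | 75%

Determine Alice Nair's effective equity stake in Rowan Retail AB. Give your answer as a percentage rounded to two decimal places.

Alice reaches Rowan along 2 paths.
Via Ironvale → Orbis: 100% × 21% × 80% = 16.8%.
Via Basalt → Orbis: 82% × 79% × 80% = 51.824%.
Total: 16.8% + 51.824% = 68.624%.
Rounded: 68.62%.

68.62%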